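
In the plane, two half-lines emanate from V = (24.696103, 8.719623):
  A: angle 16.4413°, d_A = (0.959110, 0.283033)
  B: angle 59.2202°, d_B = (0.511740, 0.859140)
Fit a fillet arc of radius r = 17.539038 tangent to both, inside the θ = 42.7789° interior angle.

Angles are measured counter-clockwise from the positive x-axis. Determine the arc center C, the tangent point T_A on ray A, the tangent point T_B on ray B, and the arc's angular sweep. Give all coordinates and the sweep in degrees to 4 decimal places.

bisector direction at 37.8308° = (0.789826,0.613331)
center distance |VC| = r/sin(θ/2) = 17.539038/sin(21.3895°) = 48.090982
C = V + |VC|·bis = (62.6796,38.2153)
T_A = V + ((C−V)·d_A)·d_A = V + 44.7786·d_A = (67.6437,21.3934)
T_B = V + ((C−V)·d_B)·d_B = V + 44.7786·d_B = (47.6111,47.1907)
sweep = 180° − θ = 137.2211°

center=(62.6796,38.2153) T_A=(67.6437,21.3934) T_B=(47.6111,47.1907) sweep=137.2211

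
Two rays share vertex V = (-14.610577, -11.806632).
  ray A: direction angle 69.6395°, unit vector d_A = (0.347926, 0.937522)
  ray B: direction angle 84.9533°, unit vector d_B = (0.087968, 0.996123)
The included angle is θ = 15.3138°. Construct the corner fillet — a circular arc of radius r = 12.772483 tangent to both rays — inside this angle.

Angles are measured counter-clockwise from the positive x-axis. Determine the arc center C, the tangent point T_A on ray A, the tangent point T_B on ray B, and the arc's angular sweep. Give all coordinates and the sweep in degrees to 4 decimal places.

bisector direction at 77.2964° = (0.219907,0.975521)
center distance |VC| = r/sin(θ/2) = 12.772483/sin(7.6569°) = 95.860226
C = V + |VC|·bis = (6.4698,81.7070)
T_A = V + ((C−V)·d_A)·d_A = V + 95.0055·d_A = (18.4443,77.2631)
T_B = V + ((C−V)·d_B)·d_B = V + 95.0055·d_B = (-6.2532,82.8306)
sweep = 180° − θ = 164.6862°

center=(6.4698,81.7070) T_A=(18.4443,77.2631) T_B=(-6.2532,82.8306) sweep=164.6862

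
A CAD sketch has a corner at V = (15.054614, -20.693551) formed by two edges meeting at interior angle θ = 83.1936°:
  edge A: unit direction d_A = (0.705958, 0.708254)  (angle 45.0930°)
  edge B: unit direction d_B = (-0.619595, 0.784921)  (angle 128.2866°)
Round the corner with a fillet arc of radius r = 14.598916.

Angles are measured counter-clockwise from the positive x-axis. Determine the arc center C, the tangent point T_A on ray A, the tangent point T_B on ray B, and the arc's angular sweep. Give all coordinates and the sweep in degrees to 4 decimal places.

bisector direction at 86.6898° = (0.057742,0.998332)
center distance |VC| = r/sin(θ/2) = 14.598916/sin(41.5968°) = 21.990146
C = V + |VC|·bis = (16.3244,1.2599)
T_A = V + ((C−V)·d_A)·d_A = V + 16.4450·d_A = (26.6641,-9.0463)
T_B = V + ((C−V)·d_B)·d_B = V + 16.4450·d_B = (4.8654,-7.7855)
sweep = 180° − θ = 96.8064°

center=(16.3244,1.2599) T_A=(26.6641,-9.0463) T_B=(4.8654,-7.7855) sweep=96.8064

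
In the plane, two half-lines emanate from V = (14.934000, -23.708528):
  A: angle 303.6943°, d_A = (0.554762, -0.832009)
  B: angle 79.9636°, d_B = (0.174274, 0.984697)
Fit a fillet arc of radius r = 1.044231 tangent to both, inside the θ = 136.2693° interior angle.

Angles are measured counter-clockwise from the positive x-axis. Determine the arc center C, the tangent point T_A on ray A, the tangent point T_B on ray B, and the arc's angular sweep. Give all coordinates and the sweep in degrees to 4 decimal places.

bisector direction at 11.8290° = (0.978764,0.204991)
center distance |VC| = r/sin(θ/2) = 1.044231/sin(68.1346°) = 1.125174
C = V + |VC|·bis = (16.0353,-23.4779)
T_A = V + ((C−V)·d_A)·d_A = V + 0.4190·d_A = (15.1665,-24.0572)
T_B = V + ((C−V)·d_B)·d_B = V + 0.4190·d_B = (15.0070,-23.2959)
sweep = 180° − θ = 43.7307°

center=(16.0353,-23.4779) T_A=(15.1665,-24.0572) T_B=(15.0070,-23.2959) sweep=43.7307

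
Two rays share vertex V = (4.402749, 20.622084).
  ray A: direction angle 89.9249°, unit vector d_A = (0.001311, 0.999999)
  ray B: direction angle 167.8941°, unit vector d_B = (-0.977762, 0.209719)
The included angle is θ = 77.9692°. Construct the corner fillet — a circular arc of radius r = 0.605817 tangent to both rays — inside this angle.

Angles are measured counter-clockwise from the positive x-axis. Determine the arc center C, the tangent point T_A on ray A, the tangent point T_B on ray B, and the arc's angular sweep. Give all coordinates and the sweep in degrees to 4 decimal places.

bisector direction at 128.9095° = (-0.628092,0.778139)
center distance |VC| = r/sin(θ/2) = 0.605817/sin(38.9846°) = 0.962972
C = V + |VC|·bis = (3.7979,21.3714)
T_A = V + ((C−V)·d_A)·d_A = V + 0.7485·d_A = (4.4037,21.3706)
T_B = V + ((C−V)·d_B)·d_B = V + 0.7485·d_B = (3.6709,20.7791)
sweep = 180° − θ = 102.0308°

center=(3.7979,21.3714) T_A=(4.4037,21.3706) T_B=(3.6709,20.7791) sweep=102.0308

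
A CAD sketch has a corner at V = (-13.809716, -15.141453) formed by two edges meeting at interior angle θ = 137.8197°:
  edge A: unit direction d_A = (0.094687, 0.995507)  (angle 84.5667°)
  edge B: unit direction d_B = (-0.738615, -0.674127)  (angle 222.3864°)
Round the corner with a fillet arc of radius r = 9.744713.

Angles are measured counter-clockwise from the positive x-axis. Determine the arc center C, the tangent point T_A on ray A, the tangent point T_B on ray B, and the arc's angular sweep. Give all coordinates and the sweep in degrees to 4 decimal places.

center=(-23.1548,-10.4774) T_A=(-13.4539,-11.4001) T_B=(-16.5856,-17.6750) sweep=42.1803

bisector direction at 153.4766° = (-0.894752,0.446564)
center distance |VC| = r/sin(θ/2) = 9.744713/sin(68.9099°) = 10.444322
C = V + |VC|·bis = (-23.1548,-10.4774)
T_A = V + ((C−V)·d_A)·d_A = V + 3.7582·d_A = (-13.4539,-11.4001)
T_B = V + ((C−V)·d_B)·d_B = V + 3.7582·d_B = (-16.5856,-17.6750)
sweep = 180° − θ = 42.1803°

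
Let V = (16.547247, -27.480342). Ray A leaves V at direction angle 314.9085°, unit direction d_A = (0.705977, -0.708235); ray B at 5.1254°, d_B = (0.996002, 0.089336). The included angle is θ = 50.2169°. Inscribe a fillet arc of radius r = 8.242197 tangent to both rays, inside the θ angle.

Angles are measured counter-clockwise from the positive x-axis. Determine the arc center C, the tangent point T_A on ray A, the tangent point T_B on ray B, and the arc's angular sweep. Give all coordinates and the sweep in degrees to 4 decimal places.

bisector direction at 340.0170° = (0.939794,-0.341742)
center distance |VC| = r/sin(θ/2) = 8.242197/sin(25.1085°) = 19.423890
C = V + |VC|·bis = (34.8017,-34.1183)
T_A = V + ((C−V)·d_A)·d_A = V + 17.5885·d_A = (28.9643,-39.9371)
T_B = V + ((C−V)·d_B)·d_B = V + 17.5885·d_B = (34.0654,-25.9091)
sweep = 180° − θ = 129.7831°

center=(34.8017,-34.1183) T_A=(28.9643,-39.9371) T_B=(34.0654,-25.9091) sweep=129.7831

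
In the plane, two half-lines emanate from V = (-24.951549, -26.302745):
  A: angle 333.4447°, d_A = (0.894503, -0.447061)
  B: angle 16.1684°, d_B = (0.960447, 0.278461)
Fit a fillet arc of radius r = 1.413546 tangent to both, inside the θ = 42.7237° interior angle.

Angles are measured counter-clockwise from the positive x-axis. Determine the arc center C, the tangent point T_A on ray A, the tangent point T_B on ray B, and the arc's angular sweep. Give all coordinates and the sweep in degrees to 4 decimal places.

bisector direction at 354.8066° = (0.995895,-0.090519)
center distance |VC| = r/sin(θ/2) = 1.413546/sin(21.3619°) = 3.880631
C = V + |VC|·bis = (-21.0868,-26.6540)
T_A = V + ((C−V)·d_A)·d_A = V + 3.6140·d_A = (-21.7188,-27.9184)
T_B = V + ((C−V)·d_B)·d_B = V + 3.6140·d_B = (-21.4805,-25.2964)
sweep = 180° − θ = 137.2763°

center=(-21.0868,-26.6540) T_A=(-21.7188,-27.9184) T_B=(-21.4805,-25.2964) sweep=137.2763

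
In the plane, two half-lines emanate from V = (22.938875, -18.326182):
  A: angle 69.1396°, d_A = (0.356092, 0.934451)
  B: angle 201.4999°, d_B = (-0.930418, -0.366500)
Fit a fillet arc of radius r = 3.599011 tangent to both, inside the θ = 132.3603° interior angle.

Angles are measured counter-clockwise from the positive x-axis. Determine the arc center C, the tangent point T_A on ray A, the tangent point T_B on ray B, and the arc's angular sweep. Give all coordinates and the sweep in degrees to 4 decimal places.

bisector direction at 135.3197° = (-0.711042,0.703150)
center distance |VC| = r/sin(θ/2) = 3.599011/sin(66.1801°) = 3.934120
C = V + |VC|·bis = (20.1416,-15.5599)
T_A = V + ((C−V)·d_A)·d_A = V + 1.5888·d_A = (23.5046,-16.8415)
T_B = V + ((C−V)·d_B)·d_B = V + 1.5888·d_B = (21.4606,-18.9085)
sweep = 180° − θ = 47.6397°

center=(20.1416,-15.5599) T_A=(23.5046,-16.8415) T_B=(21.4606,-18.9085) sweep=47.6397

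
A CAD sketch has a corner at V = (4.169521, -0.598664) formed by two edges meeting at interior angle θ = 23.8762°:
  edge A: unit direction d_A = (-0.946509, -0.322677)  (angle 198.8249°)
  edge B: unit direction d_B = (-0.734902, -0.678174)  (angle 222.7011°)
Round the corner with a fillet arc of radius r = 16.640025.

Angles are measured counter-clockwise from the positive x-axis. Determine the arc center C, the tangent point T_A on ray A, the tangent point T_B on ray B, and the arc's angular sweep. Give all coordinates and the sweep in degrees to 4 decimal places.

center=(-64.9544,-41.7443) T_A=(-70.3237,-25.9944) T_B=(-53.6696,-53.9731) sweep=156.1238

bisector direction at 210.7630° = (-0.859290,-0.511488)
center distance |VC| = r/sin(θ/2) = 16.640025/sin(11.9381°) = 80.443013
C = V + |VC|·bis = (-64.9544,-41.7443)
T_A = V + ((C−V)·d_A)·d_A = V + 78.7032·d_A = (-70.3237,-25.9944)
T_B = V + ((C−V)·d_B)·d_B = V + 78.7032·d_B = (-53.6696,-53.9731)
sweep = 180° − θ = 156.1238°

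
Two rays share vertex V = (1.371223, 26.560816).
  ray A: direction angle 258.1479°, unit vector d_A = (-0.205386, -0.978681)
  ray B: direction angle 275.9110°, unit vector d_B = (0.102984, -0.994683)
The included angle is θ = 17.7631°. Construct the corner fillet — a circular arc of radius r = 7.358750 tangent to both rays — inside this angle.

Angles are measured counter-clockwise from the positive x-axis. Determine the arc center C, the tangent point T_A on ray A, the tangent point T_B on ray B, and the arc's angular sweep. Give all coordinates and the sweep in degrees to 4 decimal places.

center=(-1.0988,-21.0378) T_A=(-8.3007,-19.5264) T_B=(6.2208,-20.2800) sweep=162.2369

bisector direction at 267.0294° = (-0.051823,-0.998656)
center distance |VC| = r/sin(θ/2) = 7.358750/sin(8.8816°) = 47.662693
C = V + |VC|·bis = (-1.0988,-21.0378)
T_A = V + ((C−V)·d_A)·d_A = V + 47.0912·d_A = (-8.3007,-19.5264)
T_B = V + ((C−V)·d_B)·d_B = V + 47.0912·d_B = (6.2208,-20.2800)
sweep = 180° − θ = 162.2369°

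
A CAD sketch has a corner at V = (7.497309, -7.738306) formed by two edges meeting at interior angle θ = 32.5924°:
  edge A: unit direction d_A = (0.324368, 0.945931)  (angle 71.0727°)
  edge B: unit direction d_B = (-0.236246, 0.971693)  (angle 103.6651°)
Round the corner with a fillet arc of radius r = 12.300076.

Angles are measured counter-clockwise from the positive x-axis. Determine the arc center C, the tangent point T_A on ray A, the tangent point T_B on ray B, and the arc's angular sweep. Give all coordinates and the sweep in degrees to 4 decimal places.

center=(9.5095,36.0499) T_A=(21.1446,32.0602) T_B=(-2.4424,33.1441) sweep=147.4076

bisector direction at 87.3689° = (0.045905,0.998946)
center distance |VC| = r/sin(θ/2) = 12.300076/sin(16.2962°) = 43.834434
C = V + |VC|·bis = (9.5095,36.0499)
T_A = V + ((C−V)·d_A)·d_A = V + 42.0733·d_A = (21.1446,32.0602)
T_B = V + ((C−V)·d_B)·d_B = V + 42.0733·d_B = (-2.4424,33.1441)
sweep = 180° − θ = 147.4076°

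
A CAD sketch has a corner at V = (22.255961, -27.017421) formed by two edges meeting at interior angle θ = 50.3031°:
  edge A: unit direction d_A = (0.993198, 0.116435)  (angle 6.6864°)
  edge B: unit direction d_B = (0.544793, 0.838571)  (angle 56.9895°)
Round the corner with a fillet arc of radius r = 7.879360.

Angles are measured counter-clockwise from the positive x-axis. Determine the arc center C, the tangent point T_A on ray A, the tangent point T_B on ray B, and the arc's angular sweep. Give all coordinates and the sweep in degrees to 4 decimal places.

bisector direction at 31.8380° = (0.849543,0.527519)
center distance |VC| = r/sin(θ/2) = 7.879360/sin(25.1516°) = 18.539060
C = V + |VC|·bis = (38.0057,-17.2377)
T_A = V + ((C−V)·d_A)·d_A = V + 16.7813·d_A = (38.9231,-25.0635)
T_B = V + ((C−V)·d_B)·d_B = V + 16.7813·d_B = (31.3983,-12.9451)
sweep = 180° − θ = 129.6969°

center=(38.0057,-17.2377) T_A=(38.9231,-25.0635) T_B=(31.3983,-12.9451) sweep=129.6969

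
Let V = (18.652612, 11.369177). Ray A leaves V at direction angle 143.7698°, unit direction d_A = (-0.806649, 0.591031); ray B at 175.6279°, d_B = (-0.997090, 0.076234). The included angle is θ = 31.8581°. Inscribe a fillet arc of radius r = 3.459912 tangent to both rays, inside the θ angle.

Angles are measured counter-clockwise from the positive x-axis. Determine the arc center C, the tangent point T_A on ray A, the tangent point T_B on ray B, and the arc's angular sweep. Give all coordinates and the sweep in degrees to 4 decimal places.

center=(6.8289,15.7432) T_A=(8.8738,18.5341) T_B=(6.5651,12.2933) sweep=148.1419

bisector direction at 159.6989° = (-0.937882,0.346954)
center distance |VC| = r/sin(θ/2) = 3.459912/sin(15.9291°) = 12.606858
C = V + |VC|·bis = (6.8289,15.7432)
T_A = V + ((C−V)·d_A)·d_A = V + 12.1228·d_A = (8.8738,18.5341)
T_B = V + ((C−V)·d_B)·d_B = V + 12.1228·d_B = (6.5651,12.2933)
sweep = 180° − θ = 148.1419°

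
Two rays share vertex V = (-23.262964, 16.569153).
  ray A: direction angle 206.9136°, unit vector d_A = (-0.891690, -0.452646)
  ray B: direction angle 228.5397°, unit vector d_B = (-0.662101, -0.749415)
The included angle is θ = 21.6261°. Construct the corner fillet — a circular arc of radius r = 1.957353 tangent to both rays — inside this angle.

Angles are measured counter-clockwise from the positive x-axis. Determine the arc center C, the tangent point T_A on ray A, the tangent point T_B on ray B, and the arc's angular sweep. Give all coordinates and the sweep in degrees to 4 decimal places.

bisector direction at 217.7267° = (-0.790939,-0.611895)
center distance |VC| = r/sin(θ/2) = 1.957353/sin(10.8131°) = 10.433371
C = V + |VC|·bis = (-31.5151,10.1850)
T_A = V + ((C−V)·d_A)·d_A = V + 10.2481·d_A = (-32.4011,11.9304)
T_B = V + ((C−V)·d_B)·d_B = V + 10.2481·d_B = (-30.0483,8.8891)
sweep = 180° − θ = 158.3739°

center=(-31.5151,10.1850) T_A=(-32.4011,11.9304) T_B=(-30.0483,8.8891) sweep=158.3739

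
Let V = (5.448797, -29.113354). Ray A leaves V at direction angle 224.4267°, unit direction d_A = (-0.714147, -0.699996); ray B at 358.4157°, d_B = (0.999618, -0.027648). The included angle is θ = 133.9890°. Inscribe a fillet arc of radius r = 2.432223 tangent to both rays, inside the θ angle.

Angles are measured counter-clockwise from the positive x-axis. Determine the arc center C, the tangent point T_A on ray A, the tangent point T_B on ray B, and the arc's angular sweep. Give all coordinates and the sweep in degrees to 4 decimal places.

bisector direction at 291.4212° = (0.365221,-0.930921)
center distance |VC| = r/sin(θ/2) = 2.432223/sin(66.9945°) = 2.642378
C = V + |VC|·bis = (6.4138,-31.5732)
T_A = V + ((C−V)·d_A)·d_A = V + 1.0327·d_A = (4.7113,-29.8362)
T_B = V + ((C−V)·d_B)·d_B = V + 1.0327·d_B = (6.4811,-29.1419)
sweep = 180° − θ = 46.0110°

center=(6.4138,-31.5732) T_A=(4.7113,-29.8362) T_B=(6.4811,-29.1419) sweep=46.0110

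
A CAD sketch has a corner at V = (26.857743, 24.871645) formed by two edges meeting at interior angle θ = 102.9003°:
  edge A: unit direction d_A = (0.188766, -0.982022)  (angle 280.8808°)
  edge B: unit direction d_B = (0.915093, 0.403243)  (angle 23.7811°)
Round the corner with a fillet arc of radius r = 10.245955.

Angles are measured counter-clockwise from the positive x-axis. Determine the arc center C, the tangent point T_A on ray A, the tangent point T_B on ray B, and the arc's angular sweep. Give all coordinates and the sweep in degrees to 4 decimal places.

bisector direction at 332.3310° = (0.885645,-0.464364)
center distance |VC| = r/sin(θ/2) = 10.245955/sin(51.4502°) = 13.101134
C = V + |VC|·bis = (38.4607,18.7880)
T_A = V + ((C−V)·d_A)·d_A = V + 8.1646·d_A = (28.3989,16.8539)
T_B = V + ((C−V)·d_B)·d_B = V + 8.1646·d_B = (34.3291,28.1640)
sweep = 180° − θ = 77.0997°

center=(38.4607,18.7880) T_A=(28.3989,16.8539) T_B=(34.3291,28.1640) sweep=77.0997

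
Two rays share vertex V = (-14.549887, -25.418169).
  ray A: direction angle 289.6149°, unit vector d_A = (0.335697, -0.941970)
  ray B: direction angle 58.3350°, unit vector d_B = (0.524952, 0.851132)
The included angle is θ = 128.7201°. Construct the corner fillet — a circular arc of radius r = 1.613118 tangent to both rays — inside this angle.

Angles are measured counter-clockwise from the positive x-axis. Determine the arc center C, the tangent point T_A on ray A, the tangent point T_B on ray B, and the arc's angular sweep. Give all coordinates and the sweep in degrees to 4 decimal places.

center=(-12.7705,-25.6060) T_A=(-14.2900,-26.1475) T_B=(-14.1434,-24.7592) sweep=51.2799

bisector direction at 353.9749° = (0.994476,-0.104963)
center distance |VC| = r/sin(θ/2) = 1.613118/sin(64.3601°) = 1.789309
C = V + |VC|·bis = (-12.7705,-25.6060)
T_A = V + ((C−V)·d_A)·d_A = V + 0.7743·d_A = (-14.2900,-26.1475)
T_B = V + ((C−V)·d_B)·d_B = V + 0.7743·d_B = (-14.1434,-24.7592)
sweep = 180° − θ = 51.2799°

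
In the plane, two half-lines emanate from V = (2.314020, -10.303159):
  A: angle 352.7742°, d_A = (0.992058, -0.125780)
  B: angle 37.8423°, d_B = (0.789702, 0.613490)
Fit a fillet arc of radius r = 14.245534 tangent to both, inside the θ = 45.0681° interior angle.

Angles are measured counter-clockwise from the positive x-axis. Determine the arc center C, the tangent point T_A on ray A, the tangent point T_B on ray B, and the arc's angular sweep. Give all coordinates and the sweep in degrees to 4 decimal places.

bisector direction at 15.3082° = (0.964519,0.264012)
center distance |VC| = r/sin(θ/2) = 14.245534/sin(22.5341°) = 37.172049
C = V + |VC|·bis = (38.1672,-0.4893)
T_A = V + ((C−V)·d_A)·d_A = V + 34.3340·d_A = (36.3754,-14.6217)
T_B = V + ((C−V)·d_B)·d_B = V + 34.3340·d_B = (29.4277,10.7604)
sweep = 180° − θ = 134.9319°

center=(38.1672,-0.4893) T_A=(36.3754,-14.6217) T_B=(29.4277,10.7604) sweep=134.9319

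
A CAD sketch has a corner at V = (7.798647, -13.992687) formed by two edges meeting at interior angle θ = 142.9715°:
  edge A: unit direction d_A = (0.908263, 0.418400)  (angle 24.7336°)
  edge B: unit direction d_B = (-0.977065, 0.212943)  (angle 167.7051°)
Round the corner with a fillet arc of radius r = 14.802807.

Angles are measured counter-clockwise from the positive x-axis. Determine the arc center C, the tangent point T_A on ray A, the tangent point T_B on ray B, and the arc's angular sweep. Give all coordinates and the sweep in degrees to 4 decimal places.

center=(6.1075,1.5262) T_A=(12.3009,-11.9187) T_B=(2.9553,-12.9371) sweep=37.0285

bisector direction at 96.2193° = (-0.108335,0.994114)
center distance |VC| = r/sin(θ/2) = 14.802807/sin(71.4857°) = 15.610746
C = V + |VC|·bis = (6.1075,1.5262)
T_A = V + ((C−V)·d_A)·d_A = V + 4.9570·d_A = (12.3009,-11.9187)
T_B = V + ((C−V)·d_B)·d_B = V + 4.9570·d_B = (2.9553,-12.9371)
sweep = 180° − θ = 37.0285°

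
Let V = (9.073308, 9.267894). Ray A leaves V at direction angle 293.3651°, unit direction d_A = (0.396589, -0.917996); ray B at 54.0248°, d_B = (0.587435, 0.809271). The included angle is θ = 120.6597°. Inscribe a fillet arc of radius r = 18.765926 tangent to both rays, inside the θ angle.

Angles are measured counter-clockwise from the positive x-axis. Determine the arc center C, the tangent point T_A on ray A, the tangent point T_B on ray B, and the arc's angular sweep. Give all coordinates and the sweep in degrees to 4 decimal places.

center=(30.5403,6.8960) T_A=(13.3132,-0.5464) T_B=(15.3535,17.9198) sweep=59.3403

bisector direction at 353.6950° = (0.993951,-0.109822)
center distance |VC| = r/sin(θ/2) = 18.765926/sin(60.3299°) = 21.597597
C = V + |VC|·bis = (30.5403,6.8960)
T_A = V + ((C−V)·d_A)·d_A = V + 10.6909·d_A = (13.3132,-0.5464)
T_B = V + ((C−V)·d_B)·d_B = V + 10.6909·d_B = (15.3535,17.9198)
sweep = 180° − θ = 59.3403°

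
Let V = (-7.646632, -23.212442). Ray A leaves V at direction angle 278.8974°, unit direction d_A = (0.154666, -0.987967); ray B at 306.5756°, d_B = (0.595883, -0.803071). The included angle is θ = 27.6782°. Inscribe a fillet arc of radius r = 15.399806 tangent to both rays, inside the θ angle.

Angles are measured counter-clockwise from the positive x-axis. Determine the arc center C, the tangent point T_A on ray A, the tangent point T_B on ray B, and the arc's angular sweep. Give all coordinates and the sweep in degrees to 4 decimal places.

center=(17.2364,-82.5910) T_A=(2.0219,-84.9728) T_B=(29.6036,-73.4145) sweep=152.3218

bisector direction at 292.7365° = (0.386494,-0.922292)
center distance |VC| = r/sin(θ/2) = 15.399806/sin(13.8391°) = 64.381502
C = V + |VC|·bis = (17.2364,-82.5910)
T_A = V + ((C−V)·d_A)·d_A = V + 62.5126·d_A = (2.0219,-84.9728)
T_B = V + ((C−V)·d_B)·d_B = V + 62.5126·d_B = (29.6036,-73.4145)
sweep = 180° − θ = 152.3218°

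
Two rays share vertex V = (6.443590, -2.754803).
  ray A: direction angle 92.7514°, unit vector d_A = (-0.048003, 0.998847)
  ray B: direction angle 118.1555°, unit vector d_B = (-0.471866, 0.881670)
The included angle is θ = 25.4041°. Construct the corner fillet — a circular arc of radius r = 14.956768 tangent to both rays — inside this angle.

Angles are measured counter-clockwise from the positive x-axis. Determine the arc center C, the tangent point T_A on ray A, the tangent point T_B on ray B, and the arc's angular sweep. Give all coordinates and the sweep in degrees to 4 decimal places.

bisector direction at 105.4535° = (-0.266455,0.963847)
center distance |VC| = r/sin(θ/2) = 14.956768/sin(12.7020°) = 68.022069
C = V + |VC|·bis = (-11.6813,62.8081)
T_A = V + ((C−V)·d_A)·d_A = V + 66.3573·d_A = (3.2583,63.5260)
T_B = V + ((C−V)·d_B)·d_B = V + 66.3573·d_B = (-24.8682,55.7505)
sweep = 180° − θ = 154.5959°

center=(-11.6813,62.8081) T_A=(3.2583,63.5260) T_B=(-24.8682,55.7505) sweep=154.5959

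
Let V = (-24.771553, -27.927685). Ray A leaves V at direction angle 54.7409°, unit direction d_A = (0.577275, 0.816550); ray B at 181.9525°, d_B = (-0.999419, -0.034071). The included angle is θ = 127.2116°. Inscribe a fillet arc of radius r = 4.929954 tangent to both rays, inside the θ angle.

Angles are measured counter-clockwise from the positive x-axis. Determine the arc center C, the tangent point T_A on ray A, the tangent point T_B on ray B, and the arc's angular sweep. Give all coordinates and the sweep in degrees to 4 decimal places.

bisector direction at 118.3467° = (-0.474806,0.880091)
center distance |VC| = r/sin(θ/2) = 4.929954/sin(63.6058°) = 5.503675
C = V + |VC|·bis = (-27.3847,-23.0840)
T_A = V + ((C−V)·d_A)·d_A = V + 2.4466·d_A = (-23.3592,-25.9299)
T_B = V + ((C−V)·d_B)·d_B = V + 2.4466·d_B = (-27.2168,-28.0110)
sweep = 180° − θ = 52.7884°

center=(-27.3847,-23.0840) T_A=(-23.3592,-25.9299) T_B=(-27.2168,-28.0110) sweep=52.7884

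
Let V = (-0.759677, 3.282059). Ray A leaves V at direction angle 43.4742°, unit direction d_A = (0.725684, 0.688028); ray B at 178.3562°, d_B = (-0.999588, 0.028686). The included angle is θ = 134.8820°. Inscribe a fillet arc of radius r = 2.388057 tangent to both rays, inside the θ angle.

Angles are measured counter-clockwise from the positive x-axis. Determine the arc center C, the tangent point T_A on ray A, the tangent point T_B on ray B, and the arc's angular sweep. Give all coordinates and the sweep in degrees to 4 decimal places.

bisector direction at 110.9152° = (-0.356986,0.934110)
center distance |VC| = r/sin(θ/2) = 2.388057/sin(67.4410°) = 2.585919
C = V + |VC|·bis = (-1.6828,5.6976)
T_A = V + ((C−V)·d_A)·d_A = V + 0.9920·d_A = (-0.0398,3.9646)
T_B = V + ((C−V)·d_B)·d_B = V + 0.9920·d_B = (-1.7513,3.3105)
sweep = 180° − θ = 45.1180°

center=(-1.6828,5.6976) T_A=(-0.0398,3.9646) T_B=(-1.7513,3.3105) sweep=45.1180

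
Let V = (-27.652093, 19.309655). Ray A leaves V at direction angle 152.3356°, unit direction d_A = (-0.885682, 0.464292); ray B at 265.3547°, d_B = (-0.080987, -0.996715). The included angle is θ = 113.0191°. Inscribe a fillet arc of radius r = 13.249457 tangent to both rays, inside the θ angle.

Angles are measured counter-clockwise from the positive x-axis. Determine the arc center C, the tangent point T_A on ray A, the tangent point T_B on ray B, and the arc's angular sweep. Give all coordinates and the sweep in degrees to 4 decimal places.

bisector direction at 208.8451° = (-0.875927,-0.482444)
center distance |VC| = r/sin(θ/2) = 13.249457/sin(56.5095°) = 15.887062
C = V + |VC|·bis = (-41.5680,11.6450)
T_A = V + ((C−V)·d_A)·d_A = V + 8.7664·d_A = (-35.4164,23.3798)
T_B = V + ((C−V)·d_B)·d_B = V + 8.7664·d_B = (-28.3621,10.5720)
sweep = 180° − θ = 66.9809°

center=(-41.5680,11.6450) T_A=(-35.4164,23.3798) T_B=(-28.3621,10.5720) sweep=66.9809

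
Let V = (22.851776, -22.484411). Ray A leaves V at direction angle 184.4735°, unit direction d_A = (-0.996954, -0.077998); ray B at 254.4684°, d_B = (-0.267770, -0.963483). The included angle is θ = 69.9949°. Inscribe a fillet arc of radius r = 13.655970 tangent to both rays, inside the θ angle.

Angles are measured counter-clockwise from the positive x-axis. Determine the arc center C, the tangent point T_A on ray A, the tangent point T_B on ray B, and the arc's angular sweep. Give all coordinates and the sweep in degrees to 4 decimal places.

center=(4.4717,-37.6201) T_A=(3.4066,-24.0057) T_B=(17.6290,-41.2768) sweep=110.0051

bisector direction at 219.4710° = (-0.771947,-0.635687)
center distance |VC| = r/sin(θ/2) = 13.655970/sin(34.9975°) = 23.809971
C = V + |VC|·bis = (4.4717,-37.6201)
T_A = V + ((C−V)·d_A)·d_A = V + 19.5046·d_A = (3.4066,-24.0057)
T_B = V + ((C−V)·d_B)·d_B = V + 19.5046·d_B = (17.6290,-41.2768)
sweep = 180° − θ = 110.0051°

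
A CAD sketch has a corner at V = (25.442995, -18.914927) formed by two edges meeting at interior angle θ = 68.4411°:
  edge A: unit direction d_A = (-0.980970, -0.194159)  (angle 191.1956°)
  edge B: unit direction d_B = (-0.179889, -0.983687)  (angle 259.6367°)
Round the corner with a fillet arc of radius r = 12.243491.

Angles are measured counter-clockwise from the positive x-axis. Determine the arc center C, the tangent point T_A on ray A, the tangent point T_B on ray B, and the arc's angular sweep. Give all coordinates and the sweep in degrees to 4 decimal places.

center=(10.1609,-34.4206) T_A=(7.7837,-22.4102) T_B=(22.2047,-36.6231) sweep=111.5589

bisector direction at 225.4162° = (-0.701952,-0.712224)
center distance |VC| = r/sin(θ/2) = 12.243491/sin(34.2206°) = 21.770851
C = V + |VC|·bis = (10.1609,-34.4206)
T_A = V + ((C−V)·d_A)·d_A = V + 18.0019·d_A = (7.7837,-22.4102)
T_B = V + ((C−V)·d_B)·d_B = V + 18.0019·d_B = (22.2047,-36.6231)
sweep = 180° − θ = 111.5589°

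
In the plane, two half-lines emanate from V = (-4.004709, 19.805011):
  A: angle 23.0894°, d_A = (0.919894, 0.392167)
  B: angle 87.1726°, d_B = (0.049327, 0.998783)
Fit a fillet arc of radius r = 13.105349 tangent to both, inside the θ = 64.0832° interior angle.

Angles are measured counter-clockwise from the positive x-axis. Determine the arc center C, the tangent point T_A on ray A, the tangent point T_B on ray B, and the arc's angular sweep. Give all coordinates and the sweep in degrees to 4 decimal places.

center=(10.1176,40.0722) T_A=(15.2570,28.0166) T_B=(-2.9718,40.7186) sweep=115.9168

bisector direction at 55.1310° = (0.571702,0.820461)
center distance |VC| = r/sin(θ/2) = 13.105349/sin(32.0416°) = 24.702145
C = V + |VC|·bis = (10.1176,40.0722)
T_A = V + ((C−V)·d_A)·d_A = V + 20.9391·d_A = (15.2570,28.0166)
T_B = V + ((C−V)·d_B)·d_B = V + 20.9391·d_B = (-2.9718,40.7186)
sweep = 180° − θ = 115.9168°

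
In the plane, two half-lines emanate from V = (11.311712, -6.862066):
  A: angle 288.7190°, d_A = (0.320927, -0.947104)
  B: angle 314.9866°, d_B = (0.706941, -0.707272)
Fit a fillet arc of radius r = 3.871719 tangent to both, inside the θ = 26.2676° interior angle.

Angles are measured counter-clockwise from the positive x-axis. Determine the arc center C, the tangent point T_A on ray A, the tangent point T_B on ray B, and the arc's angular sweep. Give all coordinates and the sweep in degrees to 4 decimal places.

bisector direction at 301.8528° = (0.527739,-0.849407)
center distance |VC| = r/sin(θ/2) = 3.871719/sin(13.1338°) = 17.039079
C = V + |VC|·bis = (20.3039,-21.3352)
T_A = V + ((C−V)·d_A)·d_A = V + 16.5934·d_A = (16.6370,-22.5777)
T_B = V + ((C−V)·d_B)·d_B = V + 16.5934·d_B = (23.0423,-18.5981)
sweep = 180° − θ = 153.7324°

center=(20.3039,-21.3352) T_A=(16.6370,-22.5777) T_B=(23.0423,-18.5981) sweep=153.7324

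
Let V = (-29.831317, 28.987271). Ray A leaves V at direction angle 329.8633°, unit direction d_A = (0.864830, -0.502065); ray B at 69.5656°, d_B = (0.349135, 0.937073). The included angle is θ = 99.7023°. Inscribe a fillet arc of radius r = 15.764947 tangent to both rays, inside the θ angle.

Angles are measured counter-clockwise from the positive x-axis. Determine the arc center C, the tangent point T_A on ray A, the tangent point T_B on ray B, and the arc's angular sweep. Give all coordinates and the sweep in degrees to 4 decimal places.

center=(-10.4155,35.9447) T_A=(-18.3305,22.3107) T_B=(-25.1884,41.4487) sweep=80.2977

bisector direction at 19.7144° = (0.941385,0.337333)
center distance |VC| = r/sin(θ/2) = 15.764947/sin(49.8511°) = 20.624706
C = V + |VC|·bis = (-10.4155,35.9447)
T_A = V + ((C−V)·d_A)·d_A = V + 13.2983·d_A = (-18.3305,22.3107)
T_B = V + ((C−V)·d_B)·d_B = V + 13.2983·d_B = (-25.1884,41.4487)
sweep = 180° − θ = 80.2977°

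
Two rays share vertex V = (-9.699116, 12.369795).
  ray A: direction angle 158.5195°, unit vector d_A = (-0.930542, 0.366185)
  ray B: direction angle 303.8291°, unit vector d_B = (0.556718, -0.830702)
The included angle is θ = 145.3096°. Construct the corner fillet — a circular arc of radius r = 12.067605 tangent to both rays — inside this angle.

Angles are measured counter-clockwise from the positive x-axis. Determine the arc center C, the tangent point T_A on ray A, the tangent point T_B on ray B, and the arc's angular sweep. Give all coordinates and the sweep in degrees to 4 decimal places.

bisector direction at 231.1743° = (-0.626953,-0.779057)
center distance |VC| = r/sin(θ/2) = 12.067605/sin(72.6548°) = 12.642512
C = V + |VC|·bis = (-17.6254,2.5206)
T_A = V + ((C−V)·d_A)·d_A = V + 3.7691·d_A = (-13.2064,13.7500)
T_B = V + ((C−V)·d_B)·d_B = V + 3.7691·d_B = (-7.6008,9.2388)
sweep = 180° − θ = 34.6904°

center=(-17.6254,2.5206) T_A=(-13.2064,13.7500) T_B=(-7.6008,9.2388) sweep=34.6904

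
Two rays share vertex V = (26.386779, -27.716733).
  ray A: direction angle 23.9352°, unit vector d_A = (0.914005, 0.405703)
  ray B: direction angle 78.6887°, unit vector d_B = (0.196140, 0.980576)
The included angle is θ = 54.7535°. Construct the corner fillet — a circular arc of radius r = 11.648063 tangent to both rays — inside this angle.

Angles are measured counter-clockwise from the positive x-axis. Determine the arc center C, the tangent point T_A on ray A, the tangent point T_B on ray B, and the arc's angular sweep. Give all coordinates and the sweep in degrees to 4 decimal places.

center=(42.2205,-7.9446) T_A=(46.9462,-18.5910) T_B=(30.7987,-5.6599) sweep=125.2465

bisector direction at 51.3120° = (0.625080,0.780561)
center distance |VC| = r/sin(θ/2) = 11.648063/sin(27.3768°) = 25.330715
C = V + |VC|·bis = (42.2205,-7.9446)
T_A = V + ((C−V)·d_A)·d_A = V + 22.4937·d_A = (46.9462,-18.5910)
T_B = V + ((C−V)·d_B)·d_B = V + 22.4937·d_B = (30.7987,-5.6599)
sweep = 180° − θ = 125.2465°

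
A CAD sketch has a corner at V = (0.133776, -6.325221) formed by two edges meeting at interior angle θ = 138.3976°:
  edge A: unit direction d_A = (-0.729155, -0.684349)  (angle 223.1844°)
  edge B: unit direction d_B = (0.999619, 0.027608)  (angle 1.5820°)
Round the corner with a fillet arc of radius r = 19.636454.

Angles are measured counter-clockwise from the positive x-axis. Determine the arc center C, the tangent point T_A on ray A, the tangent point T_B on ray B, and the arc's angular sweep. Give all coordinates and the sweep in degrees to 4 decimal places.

center=(8.1327,-25.7482) T_A=(-5.3055,-11.4302) T_B=(7.5906,-6.1193) sweep=41.6024

bisector direction at 292.3832° = (0.380799,-0.924658)
center distance |VC| = r/sin(θ/2) = 19.636454/sin(69.1988°) = 21.005639
C = V + |VC|·bis = (8.1327,-25.7482)
T_A = V + ((C−V)·d_A)·d_A = V + 7.4597·d_A = (-5.3055,-11.4302)
T_B = V + ((C−V)·d_B)·d_B = V + 7.4597·d_B = (7.5906,-6.1193)
sweep = 180° − θ = 41.6024°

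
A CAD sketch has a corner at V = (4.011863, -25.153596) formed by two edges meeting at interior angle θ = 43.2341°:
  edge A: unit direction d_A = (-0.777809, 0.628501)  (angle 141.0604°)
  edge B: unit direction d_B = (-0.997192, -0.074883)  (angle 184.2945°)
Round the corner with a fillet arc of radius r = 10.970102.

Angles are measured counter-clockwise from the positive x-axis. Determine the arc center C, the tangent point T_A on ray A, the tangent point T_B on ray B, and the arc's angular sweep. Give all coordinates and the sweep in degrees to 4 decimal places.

bisector direction at 162.6774° = (-0.954644,0.297751)
center distance |VC| = r/sin(θ/2) = 10.970102/sin(21.6170°) = 29.777594
C = V + |VC|·bis = (-24.4151,-16.2873)
T_A = V + ((C−V)·d_A)·d_A = V + 27.6832·d_A = (-17.5204,-7.7547)
T_B = V + ((C−V)·d_B)·d_B = V + 27.6832·d_B = (-23.5937,-27.2266)
sweep = 180° − θ = 136.7659°

center=(-24.4151,-16.2873) T_A=(-17.5204,-7.7547) T_B=(-23.5937,-27.2266) sweep=136.7659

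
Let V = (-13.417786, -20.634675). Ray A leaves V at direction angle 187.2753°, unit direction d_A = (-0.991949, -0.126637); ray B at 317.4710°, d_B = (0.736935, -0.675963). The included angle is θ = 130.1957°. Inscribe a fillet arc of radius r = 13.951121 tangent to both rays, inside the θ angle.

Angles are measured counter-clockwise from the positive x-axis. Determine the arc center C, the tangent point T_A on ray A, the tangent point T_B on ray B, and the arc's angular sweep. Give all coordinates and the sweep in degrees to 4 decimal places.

center=(-18.0754,-35.2936) T_A=(-19.8422,-21.4548) T_B=(-8.6450,-25.0126) sweep=49.8043

bisector direction at 252.3732° = (-0.302817,-0.953049)
center distance |VC| = r/sin(θ/2) = 13.951121/sin(65.0978°) = 15.381132
C = V + |VC|·bis = (-18.0754,-35.2936)
T_A = V + ((C−V)·d_A)·d_A = V + 6.4765·d_A = (-19.8422,-21.4548)
T_B = V + ((C−V)·d_B)·d_B = V + 6.4765·d_B = (-8.6450,-25.0126)
sweep = 180° − θ = 49.8043°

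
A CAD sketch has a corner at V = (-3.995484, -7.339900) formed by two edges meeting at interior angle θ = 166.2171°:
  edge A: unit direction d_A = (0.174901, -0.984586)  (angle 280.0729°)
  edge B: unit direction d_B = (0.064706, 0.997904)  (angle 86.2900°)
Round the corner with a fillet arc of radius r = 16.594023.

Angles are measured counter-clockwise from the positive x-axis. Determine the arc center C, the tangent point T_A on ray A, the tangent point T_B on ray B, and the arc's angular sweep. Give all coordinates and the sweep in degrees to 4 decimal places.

center=(12.6935,-6.4123) T_A=(-3.6447,-9.3146) T_B=(-3.8657,-5.3385) sweep=13.7829

bisector direction at 3.1814° = (0.998459,0.055498)
center distance |VC| = r/sin(θ/2) = 16.594023/sin(83.1085°) = 16.714783
C = V + |VC|·bis = (12.6935,-6.4123)
T_A = V + ((C−V)·d_A)·d_A = V + 2.0056·d_A = (-3.6447,-9.3146)
T_B = V + ((C−V)·d_B)·d_B = V + 2.0056·d_B = (-3.8657,-5.3385)
sweep = 180° − θ = 13.7829°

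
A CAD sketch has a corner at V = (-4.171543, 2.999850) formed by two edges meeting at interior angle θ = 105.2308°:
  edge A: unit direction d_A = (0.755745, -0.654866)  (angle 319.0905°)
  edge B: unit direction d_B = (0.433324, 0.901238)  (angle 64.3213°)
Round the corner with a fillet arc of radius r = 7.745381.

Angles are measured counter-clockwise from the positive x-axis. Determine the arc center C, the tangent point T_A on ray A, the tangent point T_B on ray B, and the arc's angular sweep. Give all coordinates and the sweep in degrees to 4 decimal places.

center=(5.3735,4.9776) T_A=(0.3013,-0.8760) T_B=(-1.6069,8.3338) sweep=74.7692

bisector direction at 11.7059° = (0.979202,0.202888)
center distance |VC| = r/sin(θ/2) = 7.745381/sin(52.6154°) = 9.747794
C = V + |VC|·bis = (5.3735,4.9776)
T_A = V + ((C−V)·d_A)·d_A = V + 5.9185·d_A = (0.3013,-0.8760)
T_B = V + ((C−V)·d_B)·d_B = V + 5.9185·d_B = (-1.6069,8.3338)
sweep = 180° − θ = 74.7692°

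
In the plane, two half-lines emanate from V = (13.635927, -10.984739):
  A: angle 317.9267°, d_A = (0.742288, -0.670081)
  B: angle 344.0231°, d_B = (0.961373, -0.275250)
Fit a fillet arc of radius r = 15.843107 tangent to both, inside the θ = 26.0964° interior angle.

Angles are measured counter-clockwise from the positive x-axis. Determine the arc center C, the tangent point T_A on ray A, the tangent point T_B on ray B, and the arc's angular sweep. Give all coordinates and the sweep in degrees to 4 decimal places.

bisector direction at 330.9749° = (0.874407,-0.485193)
center distance |VC| = r/sin(θ/2) = 15.843107/sin(13.0482°) = 70.173453
C = V + |VC|·bis = (74.9961,-45.0324)
T_A = V + ((C−V)·d_A)·d_A = V + 68.3616·d_A = (64.3799,-56.7925)
T_B = V + ((C−V)·d_B)·d_B = V + 68.3616·d_B = (79.3569,-29.8013)
sweep = 180° − θ = 153.9036°

center=(74.9961,-45.0324) T_A=(64.3799,-56.7925) T_B=(79.3569,-29.8013) sweep=153.9036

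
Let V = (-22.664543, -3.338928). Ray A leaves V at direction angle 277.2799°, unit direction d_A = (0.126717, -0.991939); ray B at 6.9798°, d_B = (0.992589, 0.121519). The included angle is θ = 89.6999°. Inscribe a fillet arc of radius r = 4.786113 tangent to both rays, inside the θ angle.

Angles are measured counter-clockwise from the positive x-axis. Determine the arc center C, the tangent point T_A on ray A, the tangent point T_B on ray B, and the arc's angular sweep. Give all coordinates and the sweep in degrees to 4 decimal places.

center=(-17.3073,-7.5049) T_A=(-22.0549,-8.1114) T_B=(-17.8890,-2.7543) sweep=90.3001

bisector direction at 322.1299° = (0.789404,-0.613874)
center distance |VC| = r/sin(θ/2) = 4.786113/sin(44.8499°) = 6.786382
C = V + |VC|·bis = (-17.3073,-7.5049)
T_A = V + ((C−V)·d_A)·d_A = V + 4.8112·d_A = (-22.0549,-8.1114)
T_B = V + ((C−V)·d_B)·d_B = V + 4.8112·d_B = (-17.8890,-2.7543)
sweep = 180° − θ = 90.3001°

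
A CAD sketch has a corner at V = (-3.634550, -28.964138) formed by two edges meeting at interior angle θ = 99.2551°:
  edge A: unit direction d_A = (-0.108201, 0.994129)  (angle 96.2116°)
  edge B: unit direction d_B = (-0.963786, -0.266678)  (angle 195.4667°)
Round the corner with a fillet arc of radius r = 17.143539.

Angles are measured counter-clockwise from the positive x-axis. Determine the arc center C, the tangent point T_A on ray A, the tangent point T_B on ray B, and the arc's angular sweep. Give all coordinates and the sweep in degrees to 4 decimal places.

center=(-22.2546,-16.3286) T_A=(-5.2117,-14.4736) T_B=(-17.6828,-32.8513) sweep=80.7449

bisector direction at 145.8392° = (-0.827464,0.561518)
center distance |VC| = r/sin(θ/2) = 17.143539/sin(49.6275°) = 22.502516
C = V + |VC|·bis = (-22.2546,-16.3286)
T_A = V + ((C−V)·d_A)·d_A = V + 14.5761·d_A = (-5.2117,-14.4736)
T_B = V + ((C−V)·d_B)·d_B = V + 14.5761·d_B = (-17.6828,-32.8513)
sweep = 180° − θ = 80.7449°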